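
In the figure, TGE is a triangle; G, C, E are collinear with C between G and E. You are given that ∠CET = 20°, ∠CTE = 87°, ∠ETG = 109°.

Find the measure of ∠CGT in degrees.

1. ∠GET = 20°  [C on ray EG]
2. ∠EGT = 51°  [△TGE]
3. ∠CGT = 51°  [C on ray GE]

∠CGT = 51°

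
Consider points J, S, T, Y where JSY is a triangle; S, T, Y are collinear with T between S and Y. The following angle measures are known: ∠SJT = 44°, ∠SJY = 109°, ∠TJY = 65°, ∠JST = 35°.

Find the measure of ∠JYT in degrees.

∠JYT = 36°

1. ∠JTS = 101°  [△JST]
2. ∠JTY = 79°  [linear pair at T on SY]
3. ∠JYT = 36°  [△JTY]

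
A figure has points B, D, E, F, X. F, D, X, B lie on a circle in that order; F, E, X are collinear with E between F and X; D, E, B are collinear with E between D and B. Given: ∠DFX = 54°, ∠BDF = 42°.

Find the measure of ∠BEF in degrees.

1. ∠DBX = 54°  [same arc DX]
2. ∠BXF = 42°  [same arc FB]
3. ∠BEX = 84°  [△XEB]
4. ∠BEF = 96°  [linear pair at E on FX]

∠BEF = 96°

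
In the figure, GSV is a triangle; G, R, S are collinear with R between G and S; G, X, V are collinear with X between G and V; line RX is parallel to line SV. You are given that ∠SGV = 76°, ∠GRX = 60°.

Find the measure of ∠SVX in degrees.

1. ∠RGX = 76°  [R on GS, X on GV]
2. ∠GXR = 44°  [△GRX]
3. ∠RXV = 136°  [linear pair at X on GV]
4. ∠SVX = 44°  [RX∥SV, co-interior at V–X]

∠SVX = 44°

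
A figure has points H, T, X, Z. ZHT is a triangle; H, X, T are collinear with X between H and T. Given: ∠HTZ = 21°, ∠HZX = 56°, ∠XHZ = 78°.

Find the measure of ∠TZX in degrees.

1. ∠XTZ = 21°  [X on ray TH]
2. ∠HXZ = 46°  [△ZHX]
3. ∠TXZ = 134°  [linear pair at X on HT]
4. ∠TZX = 25°  [△ZXT]

∠TZX = 25°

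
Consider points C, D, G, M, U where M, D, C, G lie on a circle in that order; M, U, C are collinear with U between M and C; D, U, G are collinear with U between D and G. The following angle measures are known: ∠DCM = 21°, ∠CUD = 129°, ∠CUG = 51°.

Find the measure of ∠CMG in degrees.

∠CMG = 30°

1. ∠DGM = 21°  [same arc MD]
2. ∠GUM = 129°  [vertical angles at U]
3. ∠CMG = 30°  [△MUG]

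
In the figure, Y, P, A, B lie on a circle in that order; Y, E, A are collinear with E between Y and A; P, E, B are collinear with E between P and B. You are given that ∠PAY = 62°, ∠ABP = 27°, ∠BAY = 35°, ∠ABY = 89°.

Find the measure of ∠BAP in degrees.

∠BAP = 97°

1. ∠PBY = 62°  [same arc YP]
2. ∠BPY = 35°  [same arc YB]
3. ∠BYP = 83°  [△YPB]
4. ∠BAP = 97°  [cyclic YPAB, opposite ∠Y+∠A]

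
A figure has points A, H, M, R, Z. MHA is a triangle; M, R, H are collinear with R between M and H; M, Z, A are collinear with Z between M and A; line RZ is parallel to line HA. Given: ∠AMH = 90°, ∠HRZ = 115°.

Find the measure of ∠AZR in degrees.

1. ∠RMZ = 90°  [R on MH, Z on MA]
2. ∠MRZ = 65°  [linear pair at R on MH]
3. ∠MZR = 25°  [△MRZ]
4. ∠AZR = 155°  [linear pair at Z on MA]

∠AZR = 155°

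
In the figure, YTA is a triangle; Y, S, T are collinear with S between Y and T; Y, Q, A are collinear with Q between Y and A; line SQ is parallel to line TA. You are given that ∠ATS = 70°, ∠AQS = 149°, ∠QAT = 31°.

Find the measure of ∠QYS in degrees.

1. ∠ATY = 70°  [S on ray TY]
2. ∠SQY = 31°  [linear pair at Q on YA]
3. ∠QSY = 70°  [SQ∥TA, corresponding at S]
4. ∠QYS = 79°  [△YSQ]

∠QYS = 79°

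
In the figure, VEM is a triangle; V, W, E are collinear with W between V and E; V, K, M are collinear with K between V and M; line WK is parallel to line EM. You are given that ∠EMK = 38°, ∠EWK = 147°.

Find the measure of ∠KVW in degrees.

∠KVW = 109°

1. ∠EMV = 38°  [K on ray MV]
2. ∠KWV = 33°  [linear pair at W on VE]
3. ∠VKW = 38°  [WK∥EM, corresponding at K]
4. ∠KVW = 109°  [△VWK]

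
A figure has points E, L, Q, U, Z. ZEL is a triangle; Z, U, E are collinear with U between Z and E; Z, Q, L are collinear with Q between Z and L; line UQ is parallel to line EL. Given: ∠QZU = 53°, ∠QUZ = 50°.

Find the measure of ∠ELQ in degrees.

∠ELQ = 77°

1. ∠UQZ = 77°  [△ZUQ]
2. ∠LQU = 103°  [linear pair at Q on ZL]
3. ∠ELQ = 77°  [UQ∥EL, co-interior at L–Q]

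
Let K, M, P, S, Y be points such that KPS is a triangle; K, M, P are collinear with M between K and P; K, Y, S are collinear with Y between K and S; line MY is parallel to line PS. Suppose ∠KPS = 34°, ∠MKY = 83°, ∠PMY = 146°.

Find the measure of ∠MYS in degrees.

∠MYS = 117°

1. ∠KMY = 34°  [MY∥PS, corresponding at M]
2. ∠KYM = 63°  [△KMY]
3. ∠MYS = 117°  [linear pair at Y on KS]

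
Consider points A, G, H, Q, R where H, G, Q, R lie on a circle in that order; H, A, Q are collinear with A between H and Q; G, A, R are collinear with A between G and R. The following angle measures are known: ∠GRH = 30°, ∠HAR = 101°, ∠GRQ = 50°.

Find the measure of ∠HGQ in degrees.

1. ∠GQH = 30°  [same arc HG]
2. ∠GHQ = 50°  [same arc GQ]
3. ∠HGQ = 100°  [△HGQ]

∠HGQ = 100°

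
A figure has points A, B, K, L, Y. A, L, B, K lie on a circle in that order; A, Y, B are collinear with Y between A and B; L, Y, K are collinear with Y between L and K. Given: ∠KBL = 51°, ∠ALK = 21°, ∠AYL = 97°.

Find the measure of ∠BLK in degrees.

∠BLK = 67°

1. ∠KAL = 129°  [cyclic ALBK, opposite ∠A+∠B]
2. ∠AKL = 30°  [△ALK]
3. ∠BYL = 83°  [linear pair at Y on AB]
4. ∠ABL = 30°  [same arc AL]
5. ∠BLK = 67°  [△LYB]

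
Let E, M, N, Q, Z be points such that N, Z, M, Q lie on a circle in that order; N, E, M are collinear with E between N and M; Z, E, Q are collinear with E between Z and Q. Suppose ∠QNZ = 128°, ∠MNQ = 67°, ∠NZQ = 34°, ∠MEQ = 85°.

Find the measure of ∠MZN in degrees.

∠MZN = 101°

1. ∠NQZ = 18°  [△NZQ]
2. ∠NEZ = 85°  [vertical angles at E]
3. ∠NMZ = 18°  [same arc NZ]
4. ∠MNZ = 61°  [△NEZ]
5. ∠MZN = 101°  [△NZM]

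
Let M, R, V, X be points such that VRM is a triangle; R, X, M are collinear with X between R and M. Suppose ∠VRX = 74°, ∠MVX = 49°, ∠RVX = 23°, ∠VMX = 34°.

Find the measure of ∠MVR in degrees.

∠MVR = 72°

1. ∠MRV = 74°  [X on ray RM]
2. ∠RMV = 34°  [X on ray MR]
3. ∠MVR = 72°  [△VRM]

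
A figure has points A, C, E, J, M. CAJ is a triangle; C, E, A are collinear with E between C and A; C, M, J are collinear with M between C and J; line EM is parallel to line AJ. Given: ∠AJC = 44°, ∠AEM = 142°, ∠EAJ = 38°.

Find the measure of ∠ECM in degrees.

∠ECM = 98°

1. ∠CME = 44°  [EM∥AJ, corresponding at M]
2. ∠CEM = 38°  [linear pair at E on CA]
3. ∠ECM = 98°  [△CEM]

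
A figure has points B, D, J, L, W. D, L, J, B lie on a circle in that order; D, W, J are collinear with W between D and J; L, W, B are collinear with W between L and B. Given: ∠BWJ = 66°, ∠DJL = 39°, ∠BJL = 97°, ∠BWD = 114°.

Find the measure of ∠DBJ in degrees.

∠DBJ = 95°

1. ∠DBL = 39°  [same arc DL]
2. ∠BDL = 83°  [cyclic DLJB, opposite ∠D+∠J]
3. ∠BDJ = 27°  [△DWB]
4. ∠BLD = 58°  [△DLB]
5. ∠BJD = 58°  [same arc DB]
6. ∠DBJ = 95°  [△DJB]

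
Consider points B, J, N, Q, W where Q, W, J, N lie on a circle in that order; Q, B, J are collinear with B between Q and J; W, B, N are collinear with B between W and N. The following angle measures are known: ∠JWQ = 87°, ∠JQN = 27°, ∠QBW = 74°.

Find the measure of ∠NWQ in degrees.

1. ∠JNQ = 93°  [cyclic QWJN, opposite ∠W+∠N]
2. ∠NJQ = 60°  [△QJN]
3. ∠NWQ = 60°  [same arc QN]

∠NWQ = 60°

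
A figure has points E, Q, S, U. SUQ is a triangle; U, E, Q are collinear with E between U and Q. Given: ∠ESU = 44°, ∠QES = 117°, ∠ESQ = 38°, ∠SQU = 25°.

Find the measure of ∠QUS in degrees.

∠QUS = 73°

1. ∠SEU = 63°  [linear pair at E on UQ]
2. ∠EUS = 73°  [△SUE]
3. ∠QUS = 73°  [E on ray UQ]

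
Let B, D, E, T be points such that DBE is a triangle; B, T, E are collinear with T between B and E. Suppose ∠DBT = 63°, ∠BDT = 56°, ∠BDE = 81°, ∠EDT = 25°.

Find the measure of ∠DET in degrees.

1. ∠DBE = 63°  [T on ray BE]
2. ∠BED = 36°  [△DBE]
3. ∠DET = 36°  [T on ray EB]

∠DET = 36°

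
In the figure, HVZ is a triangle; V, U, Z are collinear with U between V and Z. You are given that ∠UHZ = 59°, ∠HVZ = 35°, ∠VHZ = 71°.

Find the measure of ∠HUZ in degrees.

1. ∠HZV = 74°  [△HVZ]
2. ∠HZU = 74°  [U on ray ZV]
3. ∠HUZ = 47°  [△HUZ]

∠HUZ = 47°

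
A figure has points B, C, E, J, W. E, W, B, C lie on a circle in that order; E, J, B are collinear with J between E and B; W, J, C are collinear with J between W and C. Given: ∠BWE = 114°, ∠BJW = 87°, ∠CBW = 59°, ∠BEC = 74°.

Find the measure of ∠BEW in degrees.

∠BEW = 47°

1. ∠CJE = 87°  [vertical angles at J]
2. ∠EJW = 93°  [linear pair at J on EB]
3. ∠CEW = 121°  [cyclic EWBC, opposite ∠E+∠B]
4. ∠ECW = 19°  [△EJC]
5. ∠CWE = 40°  [△EWC]
6. ∠BEW = 47°  [△EJW]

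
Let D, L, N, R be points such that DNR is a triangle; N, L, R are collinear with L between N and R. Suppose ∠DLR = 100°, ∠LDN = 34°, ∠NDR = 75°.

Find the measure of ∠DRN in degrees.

∠DRN = 39°

1. ∠DLN = 80°  [linear pair at L on NR]
2. ∠DNL = 66°  [△DNL]
3. ∠DNR = 66°  [L on ray NR]
4. ∠DRN = 39°  [△DNR]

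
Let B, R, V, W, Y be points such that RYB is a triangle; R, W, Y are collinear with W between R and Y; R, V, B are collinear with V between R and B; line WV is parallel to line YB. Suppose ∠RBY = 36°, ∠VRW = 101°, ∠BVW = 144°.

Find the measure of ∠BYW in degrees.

1. ∠RVW = 36°  [WV∥YB, corresponding at V]
2. ∠RWV = 43°  [△RWV]
3. ∠VWY = 137°  [linear pair at W on RY]
4. ∠BYW = 43°  [WV∥YB, co-interior at Y–W]

∠BYW = 43°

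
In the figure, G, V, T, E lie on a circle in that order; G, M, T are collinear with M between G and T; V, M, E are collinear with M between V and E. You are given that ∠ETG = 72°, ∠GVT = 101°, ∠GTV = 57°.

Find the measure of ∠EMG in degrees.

∠EMG = 94°

1. ∠GET = 79°  [cyclic GVTE, opposite ∠V+∠E]
2. ∠GEV = 57°  [same arc GV]
3. ∠EGT = 29°  [△GTE]
4. ∠EMG = 94°  [△GME]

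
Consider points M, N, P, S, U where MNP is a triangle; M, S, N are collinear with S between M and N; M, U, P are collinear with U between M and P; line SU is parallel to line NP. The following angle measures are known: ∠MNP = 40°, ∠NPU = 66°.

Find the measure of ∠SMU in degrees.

1. ∠MPN = 66°  [U on ray PM]
2. ∠NMP = 74°  [△MNP]
3. ∠SMU = 74°  [S on MN, U on MP]

∠SMU = 74°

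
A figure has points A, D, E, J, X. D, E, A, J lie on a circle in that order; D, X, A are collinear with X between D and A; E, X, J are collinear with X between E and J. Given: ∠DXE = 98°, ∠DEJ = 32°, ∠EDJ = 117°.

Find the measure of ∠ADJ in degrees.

1. ∠AXJ = 98°  [vertical angles at X]
2. ∠DJE = 31°  [△DEJ]
3. ∠DXJ = 82°  [linear pair at X on DA]
4. ∠ADJ = 67°  [△DXJ]

∠ADJ = 67°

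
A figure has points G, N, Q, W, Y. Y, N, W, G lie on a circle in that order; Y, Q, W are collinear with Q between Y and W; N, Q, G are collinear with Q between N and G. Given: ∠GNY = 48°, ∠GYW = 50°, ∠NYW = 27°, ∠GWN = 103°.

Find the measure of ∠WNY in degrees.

1. ∠GWY = 48°  [same arc YG]
2. ∠WGY = 82°  [△YWG]
3. ∠WNY = 98°  [cyclic YNWG, opposite ∠N+∠G]

∠WNY = 98°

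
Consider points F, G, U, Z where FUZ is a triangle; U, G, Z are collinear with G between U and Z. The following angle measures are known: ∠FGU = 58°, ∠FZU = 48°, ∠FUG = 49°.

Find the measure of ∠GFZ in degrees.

∠GFZ = 10°

1. ∠FGZ = 122°  [linear pair at G on UZ]
2. ∠FZG = 48°  [G on ray ZU]
3. ∠GFZ = 10°  [△FGZ]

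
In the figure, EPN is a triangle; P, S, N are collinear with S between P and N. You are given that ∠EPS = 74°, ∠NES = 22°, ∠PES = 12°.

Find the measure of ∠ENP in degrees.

1. ∠ESP = 94°  [△EPS]
2. ∠ESN = 86°  [linear pair at S on PN]
3. ∠ENS = 72°  [△ESN]
4. ∠ENP = 72°  [S on ray NP]

∠ENP = 72°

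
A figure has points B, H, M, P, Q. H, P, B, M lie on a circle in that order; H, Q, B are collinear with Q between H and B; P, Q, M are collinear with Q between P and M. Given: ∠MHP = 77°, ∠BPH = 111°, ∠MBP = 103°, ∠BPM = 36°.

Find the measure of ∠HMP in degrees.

1. ∠BMH = 69°  [cyclic HPBM, opposite ∠P+∠M]
2. ∠BHM = 36°  [same arc BM]
3. ∠HBM = 75°  [△HBM]
4. ∠HPM = 75°  [same arc HM]
5. ∠HMP = 28°  [△HPM]

∠HMP = 28°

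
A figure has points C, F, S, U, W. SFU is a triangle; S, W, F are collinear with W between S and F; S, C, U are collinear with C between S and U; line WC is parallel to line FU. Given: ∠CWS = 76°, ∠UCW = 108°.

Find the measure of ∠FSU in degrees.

∠FSU = 32°

1. ∠SCW = 72°  [linear pair at C on SU]
2. ∠CSW = 32°  [△SWC]
3. ∠FSU = 32°  [W on SF, C on SU]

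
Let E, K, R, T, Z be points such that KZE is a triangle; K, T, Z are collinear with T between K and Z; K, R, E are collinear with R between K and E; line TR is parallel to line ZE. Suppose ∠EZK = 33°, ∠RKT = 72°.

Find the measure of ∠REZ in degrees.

1. ∠KTR = 33°  [TR∥ZE, corresponding at T]
2. ∠KRT = 75°  [△KTR]
3. ∠ERT = 105°  [linear pair at R on KE]
4. ∠REZ = 75°  [TR∥ZE, co-interior at E–R]

∠REZ = 75°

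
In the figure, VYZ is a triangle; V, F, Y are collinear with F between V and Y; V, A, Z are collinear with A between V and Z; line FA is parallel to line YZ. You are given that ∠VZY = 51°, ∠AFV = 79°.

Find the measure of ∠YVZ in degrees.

∠YVZ = 50°

1. ∠FAV = 51°  [FA∥YZ, corresponding at A]
2. ∠AVF = 50°  [△VFA]
3. ∠YVZ = 50°  [F on VY, A on VZ]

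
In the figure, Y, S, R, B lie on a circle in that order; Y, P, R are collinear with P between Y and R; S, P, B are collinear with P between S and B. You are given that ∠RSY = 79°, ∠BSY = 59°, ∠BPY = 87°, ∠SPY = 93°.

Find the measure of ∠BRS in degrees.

∠BRS = 132°

1. ∠BRY = 59°  [same arc YB]
2. ∠RYS = 28°  [△YPS]
3. ∠RPS = 87°  [vertical angles at P]
4. ∠BPR = 93°  [linear pair at P on YR]
5. ∠RBS = 28°  [△RPB]
6. ∠SRY = 73°  [△YSR]
7. ∠BSR = 20°  [△SPR]
8. ∠BRS = 132°  [△SRB]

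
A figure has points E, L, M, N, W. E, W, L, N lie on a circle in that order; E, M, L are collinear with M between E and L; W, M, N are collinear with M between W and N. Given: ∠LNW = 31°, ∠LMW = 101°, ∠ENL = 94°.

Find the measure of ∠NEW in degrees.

∠NEW = 47°

1. ∠LEW = 31°  [same arc WL]
2. ∠EMW = 79°  [linear pair at M on EL]
3. ∠EWL = 86°  [cyclic EWLN, opposite ∠W+∠N]
4. ∠ELW = 63°  [△EWL]
5. ∠EWN = 70°  [△EMW]
6. ∠ENW = 63°  [same arc EW]
7. ∠NEW = 47°  [△EWN]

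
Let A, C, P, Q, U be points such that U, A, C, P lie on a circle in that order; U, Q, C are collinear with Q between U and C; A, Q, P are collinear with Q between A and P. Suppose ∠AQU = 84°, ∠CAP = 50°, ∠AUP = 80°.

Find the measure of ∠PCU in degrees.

∠PCU = 66°

1. ∠CQP = 84°  [vertical angles at Q]
2. ∠ACP = 100°  [cyclic UACP, opposite ∠U+∠C]
3. ∠APC = 30°  [△ACP]
4. ∠PCU = 66°  [△CQP]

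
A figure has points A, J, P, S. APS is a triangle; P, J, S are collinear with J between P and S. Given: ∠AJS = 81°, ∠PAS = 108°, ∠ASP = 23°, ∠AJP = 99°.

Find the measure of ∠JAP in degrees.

1. ∠APS = 49°  [△APS]
2. ∠APJ = 49°  [J on ray PS]
3. ∠JAP = 32°  [△APJ]

∠JAP = 32°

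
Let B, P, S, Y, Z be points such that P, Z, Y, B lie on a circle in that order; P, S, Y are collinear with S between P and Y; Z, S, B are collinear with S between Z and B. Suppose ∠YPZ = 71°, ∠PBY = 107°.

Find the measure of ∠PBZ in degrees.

∠PBZ = 36°

1. ∠PZY = 73°  [cyclic PZYB, opposite ∠Z+∠B]
2. ∠PYZ = 36°  [△PZY]
3. ∠PBZ = 36°  [same arc PZ]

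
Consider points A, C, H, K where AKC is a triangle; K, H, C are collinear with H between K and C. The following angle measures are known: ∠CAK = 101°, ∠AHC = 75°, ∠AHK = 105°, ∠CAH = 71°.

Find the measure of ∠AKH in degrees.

1. ∠ACH = 34°  [△AHC]
2. ∠ACK = 34°  [H on ray CK]
3. ∠AKC = 45°  [△AKC]
4. ∠AKH = 45°  [H on ray KC]

∠AKH = 45°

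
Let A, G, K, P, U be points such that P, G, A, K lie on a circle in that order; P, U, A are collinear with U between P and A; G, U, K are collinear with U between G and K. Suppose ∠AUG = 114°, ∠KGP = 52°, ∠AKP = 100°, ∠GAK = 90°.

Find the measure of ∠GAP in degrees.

1. ∠GUP = 66°  [linear pair at U on PA]
2. ∠APG = 62°  [△PUG]
3. ∠AGP = 80°  [cyclic PGAK, opposite ∠G+∠K]
4. ∠GAP = 38°  [△PGA]

∠GAP = 38°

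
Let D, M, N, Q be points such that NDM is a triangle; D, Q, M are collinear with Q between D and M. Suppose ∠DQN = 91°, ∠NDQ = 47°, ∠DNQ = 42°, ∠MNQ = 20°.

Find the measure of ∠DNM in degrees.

1. ∠MQN = 89°  [linear pair at Q on DM]
2. ∠MDN = 47°  [Q on ray DM]
3. ∠NMQ = 71°  [△NQM]
4. ∠DMN = 71°  [Q on ray MD]
5. ∠DNM = 62°  [△NDM]

∠DNM = 62°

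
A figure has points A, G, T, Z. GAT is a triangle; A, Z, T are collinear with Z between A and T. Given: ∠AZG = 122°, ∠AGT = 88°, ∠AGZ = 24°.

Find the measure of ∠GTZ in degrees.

∠GTZ = 58°

1. ∠GAZ = 34°  [△GAZ]
2. ∠GAT = 34°  [Z on ray AT]
3. ∠ATG = 58°  [△GAT]
4. ∠GTZ = 58°  [Z on ray TA]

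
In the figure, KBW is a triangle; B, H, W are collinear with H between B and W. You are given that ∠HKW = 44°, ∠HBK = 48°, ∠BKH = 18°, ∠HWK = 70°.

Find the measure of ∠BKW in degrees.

∠BKW = 62°

1. ∠KBW = 48°  [H on ray BW]
2. ∠BWK = 70°  [H on ray WB]
3. ∠BKW = 62°  [△KBW]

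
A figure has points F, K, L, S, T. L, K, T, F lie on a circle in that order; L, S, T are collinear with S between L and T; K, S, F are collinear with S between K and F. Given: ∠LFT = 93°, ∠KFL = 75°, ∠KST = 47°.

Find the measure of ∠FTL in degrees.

1. ∠LKT = 87°  [cyclic LKTF, opposite ∠K+∠F]
2. ∠KTL = 75°  [same arc LK]
3. ∠FSL = 47°  [vertical angles at S]
4. ∠KLT = 18°  [△LKT]
5. ∠FST = 133°  [linear pair at S on LT]
6. ∠KFT = 18°  [same arc KT]
7. ∠FTL = 29°  [△TSF]

∠FTL = 29°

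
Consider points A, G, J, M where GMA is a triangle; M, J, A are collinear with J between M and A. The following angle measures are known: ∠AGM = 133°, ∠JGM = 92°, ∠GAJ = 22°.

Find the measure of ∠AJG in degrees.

1. ∠GAM = 22°  [J on ray AM]
2. ∠AMG = 25°  [△GMA]
3. ∠GMJ = 25°  [J on ray MA]
4. ∠GJM = 63°  [△GMJ]
5. ∠AJG = 117°  [linear pair at J on MA]

∠AJG = 117°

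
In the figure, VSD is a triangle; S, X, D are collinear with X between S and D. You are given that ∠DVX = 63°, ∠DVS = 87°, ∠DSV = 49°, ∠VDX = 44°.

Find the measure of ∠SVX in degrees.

1. ∠DXV = 73°  [△VXD]
2. ∠VSX = 49°  [X on ray SD]
3. ∠SXV = 107°  [linear pair at X on SD]
4. ∠SVX = 24°  [△VSX]

∠SVX = 24°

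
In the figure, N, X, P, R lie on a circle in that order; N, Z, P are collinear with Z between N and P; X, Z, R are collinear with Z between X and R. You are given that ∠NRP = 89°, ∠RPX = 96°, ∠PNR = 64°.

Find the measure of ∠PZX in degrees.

∠PZX = 47°

1. ∠NPR = 27°  [△NPR]
2. ∠RNX = 84°  [cyclic NXPR, opposite ∠N+∠P]
3. ∠PXR = 64°  [same arc PR]
4. ∠NXR = 27°  [same arc NR]
5. ∠NRX = 69°  [△NXR]
6. ∠NPX = 69°  [same arc NX]
7. ∠PZX = 47°  [△XZP]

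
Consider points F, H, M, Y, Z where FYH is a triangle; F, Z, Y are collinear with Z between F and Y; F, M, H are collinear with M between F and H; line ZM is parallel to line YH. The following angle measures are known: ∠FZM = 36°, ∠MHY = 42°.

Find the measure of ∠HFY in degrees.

1. ∠FYH = 36°  [ZM∥YH, corresponding at Z]
2. ∠FHY = 42°  [M on ray HF]
3. ∠HFY = 102°  [△FYH]

∠HFY = 102°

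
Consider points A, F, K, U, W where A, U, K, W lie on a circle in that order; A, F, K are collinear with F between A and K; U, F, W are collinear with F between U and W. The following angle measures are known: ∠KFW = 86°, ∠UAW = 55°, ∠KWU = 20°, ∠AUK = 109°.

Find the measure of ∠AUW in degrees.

∠AUW = 74°

1. ∠AFU = 86°  [vertical angles at F]
2. ∠KAU = 20°  [same arc UK]
3. ∠AUW = 74°  [△AFU]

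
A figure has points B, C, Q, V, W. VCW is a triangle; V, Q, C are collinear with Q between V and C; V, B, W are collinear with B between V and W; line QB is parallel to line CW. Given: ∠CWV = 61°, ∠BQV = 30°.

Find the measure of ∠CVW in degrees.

1. ∠QBV = 61°  [QB∥CW, corresponding at B]
2. ∠BVQ = 89°  [△VQB]
3. ∠CVW = 89°  [Q on VC, B on VW]

∠CVW = 89°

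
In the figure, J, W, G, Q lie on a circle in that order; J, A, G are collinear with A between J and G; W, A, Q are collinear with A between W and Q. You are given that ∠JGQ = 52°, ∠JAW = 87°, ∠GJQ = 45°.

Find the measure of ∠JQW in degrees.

1. ∠GAQ = 87°  [vertical angles at A]
2. ∠JAQ = 93°  [linear pair at A on JG]
3. ∠JQW = 42°  [△JAQ]

∠JQW = 42°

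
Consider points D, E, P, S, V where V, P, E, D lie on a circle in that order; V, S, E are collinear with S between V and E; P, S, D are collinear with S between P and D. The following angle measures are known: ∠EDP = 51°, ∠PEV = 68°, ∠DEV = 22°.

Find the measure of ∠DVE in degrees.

∠DVE = 39°

1. ∠DSE = 107°  [△ESD]
2. ∠PDV = 68°  [same arc VP]
3. ∠DSV = 73°  [linear pair at S on VE]
4. ∠DVE = 39°  [△VSD]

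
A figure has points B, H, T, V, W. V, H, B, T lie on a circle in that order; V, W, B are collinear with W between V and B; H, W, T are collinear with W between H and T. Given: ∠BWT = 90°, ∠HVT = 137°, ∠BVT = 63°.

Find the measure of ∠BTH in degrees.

1. ∠HBT = 43°  [cyclic VHBT, opposite ∠V+∠B]
2. ∠BHT = 63°  [same arc BT]
3. ∠BTH = 74°  [△HBT]

∠BTH = 74°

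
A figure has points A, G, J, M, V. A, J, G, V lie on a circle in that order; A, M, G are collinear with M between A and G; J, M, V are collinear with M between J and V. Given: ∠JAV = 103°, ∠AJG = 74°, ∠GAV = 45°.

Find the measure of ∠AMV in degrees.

1. ∠JGV = 77°  [cyclic AJGV, opposite ∠A+∠G]
2. ∠AVG = 106°  [cyclic AJGV, opposite ∠J+∠V]
3. ∠GJV = 45°  [same arc GV]
4. ∠AGV = 29°  [△AGV]
5. ∠GVJ = 58°  [△JGV]
6. ∠GMV = 93°  [△GMV]
7. ∠AMV = 87°  [linear pair at M on AG]

∠AMV = 87°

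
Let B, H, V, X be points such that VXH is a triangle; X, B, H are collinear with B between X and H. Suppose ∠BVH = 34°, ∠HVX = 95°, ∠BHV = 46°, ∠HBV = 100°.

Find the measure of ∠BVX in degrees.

∠BVX = 61°

1. ∠VHX = 46°  [B on ray HX]
2. ∠VBX = 80°  [linear pair at B on XH]
3. ∠HXV = 39°  [△VXH]
4. ∠BXV = 39°  [B on ray XH]
5. ∠BVX = 61°  [△VXB]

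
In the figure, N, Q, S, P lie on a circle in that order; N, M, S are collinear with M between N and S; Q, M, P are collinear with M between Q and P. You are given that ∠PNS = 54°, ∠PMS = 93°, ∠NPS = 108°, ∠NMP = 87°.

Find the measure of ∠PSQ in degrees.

∠PSQ = 57°

1. ∠PQS = 54°  [same arc SP]
2. ∠NSP = 18°  [△NSP]
3. ∠QPS = 69°  [△SMP]
4. ∠PSQ = 57°  [△QSP]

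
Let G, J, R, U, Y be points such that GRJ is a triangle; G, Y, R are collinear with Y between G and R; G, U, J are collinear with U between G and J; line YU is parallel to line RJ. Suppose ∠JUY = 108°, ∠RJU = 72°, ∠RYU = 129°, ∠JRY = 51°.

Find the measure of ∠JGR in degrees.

1. ∠GJR = 72°  [U on ray JG]
2. ∠GRJ = 51°  [Y on ray RG]
3. ∠JGR = 57°  [△GRJ]

∠JGR = 57°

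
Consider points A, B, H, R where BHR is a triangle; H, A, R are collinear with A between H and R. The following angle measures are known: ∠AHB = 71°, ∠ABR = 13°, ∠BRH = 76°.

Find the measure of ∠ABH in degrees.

1. ∠ARB = 76°  [A on ray RH]
2. ∠BAR = 91°  [△BAR]
3. ∠BAH = 89°  [linear pair at A on HR]
4. ∠ABH = 20°  [△BHA]

∠ABH = 20°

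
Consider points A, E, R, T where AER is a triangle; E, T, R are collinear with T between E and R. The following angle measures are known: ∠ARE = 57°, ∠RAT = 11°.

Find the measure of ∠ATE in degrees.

1. ∠ART = 57°  [T on ray RE]
2. ∠ATR = 112°  [△ATR]
3. ∠ATE = 68°  [linear pair at T on ER]

∠ATE = 68°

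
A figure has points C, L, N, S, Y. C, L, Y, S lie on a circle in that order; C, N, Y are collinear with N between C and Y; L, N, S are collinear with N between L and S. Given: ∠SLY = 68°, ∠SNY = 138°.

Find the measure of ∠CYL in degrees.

1. ∠SCY = 68°  [same arc YS]
2. ∠CNS = 42°  [linear pair at N on CY]
3. ∠CSL = 70°  [△CNS]
4. ∠CYL = 70°  [same arc CL]

∠CYL = 70°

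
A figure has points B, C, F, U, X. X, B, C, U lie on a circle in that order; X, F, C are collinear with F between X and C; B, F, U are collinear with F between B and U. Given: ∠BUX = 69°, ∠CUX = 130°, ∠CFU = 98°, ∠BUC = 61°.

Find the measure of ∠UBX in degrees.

1. ∠BFX = 98°  [vertical angles at F]
2. ∠BXC = 61°  [same arc BC]
3. ∠UBX = 21°  [△XFB]

∠UBX = 21°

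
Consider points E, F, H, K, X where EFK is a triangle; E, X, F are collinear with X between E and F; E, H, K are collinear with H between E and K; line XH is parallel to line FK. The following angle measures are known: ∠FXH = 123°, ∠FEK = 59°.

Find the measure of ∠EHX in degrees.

∠EHX = 64°

1. ∠EXH = 57°  [linear pair at X on EF]
2. ∠HEX = 59°  [X on EF, H on EK]
3. ∠EHX = 64°  [△EXH]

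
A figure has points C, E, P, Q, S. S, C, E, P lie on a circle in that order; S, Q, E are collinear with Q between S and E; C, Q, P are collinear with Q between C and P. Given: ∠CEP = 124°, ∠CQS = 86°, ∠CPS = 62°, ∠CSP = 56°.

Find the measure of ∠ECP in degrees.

∠ECP = 24°

1. ∠CQE = 94°  [linear pair at Q on SE]
2. ∠CES = 62°  [same arc SC]
3. ∠ECP = 24°  [△CQE]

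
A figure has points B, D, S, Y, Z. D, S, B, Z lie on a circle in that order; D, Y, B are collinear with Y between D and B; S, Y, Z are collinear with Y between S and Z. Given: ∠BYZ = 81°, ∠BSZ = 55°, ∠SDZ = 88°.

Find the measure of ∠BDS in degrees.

∠BDS = 33°

1. ∠SBZ = 92°  [cyclic DSBZ, opposite ∠D+∠B]
2. ∠BZS = 33°  [△SBZ]
3. ∠BDS = 33°  [same arc SB]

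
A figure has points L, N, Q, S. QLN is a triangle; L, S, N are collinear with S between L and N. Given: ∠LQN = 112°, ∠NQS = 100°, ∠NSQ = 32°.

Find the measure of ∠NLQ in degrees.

1. ∠QNS = 48°  [△QSN]
2. ∠LNQ = 48°  [S on ray NL]
3. ∠NLQ = 20°  [△QLN]

∠NLQ = 20°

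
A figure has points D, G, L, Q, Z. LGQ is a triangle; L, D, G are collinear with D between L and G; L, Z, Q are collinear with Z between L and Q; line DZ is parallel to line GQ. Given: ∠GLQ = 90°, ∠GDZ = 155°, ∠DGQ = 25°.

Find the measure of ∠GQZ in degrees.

1. ∠LGQ = 25°  [D on ray GL]
2. ∠GQL = 65°  [△LGQ]
3. ∠GQZ = 65°  [Z on ray QL]

∠GQZ = 65°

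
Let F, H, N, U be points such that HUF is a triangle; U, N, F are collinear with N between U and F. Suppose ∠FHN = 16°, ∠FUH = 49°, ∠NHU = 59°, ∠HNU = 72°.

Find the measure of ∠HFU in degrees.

∠HFU = 56°

1. ∠FNH = 108°  [linear pair at N on UF]
2. ∠HFN = 56°  [△HNF]
3. ∠HFU = 56°  [N on ray FU]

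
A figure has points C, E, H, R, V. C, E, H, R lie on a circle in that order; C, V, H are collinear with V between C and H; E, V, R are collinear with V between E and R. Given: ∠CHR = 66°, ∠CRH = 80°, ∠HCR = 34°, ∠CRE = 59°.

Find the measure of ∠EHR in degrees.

1. ∠CER = 66°  [same arc CR]
2. ∠ECR = 55°  [△CER]
3. ∠EHR = 125°  [cyclic CEHR, opposite ∠C+∠H]

∠EHR = 125°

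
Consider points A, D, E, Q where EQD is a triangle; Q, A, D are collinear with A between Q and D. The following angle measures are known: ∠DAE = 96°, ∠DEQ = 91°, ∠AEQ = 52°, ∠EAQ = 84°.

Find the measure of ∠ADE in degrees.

1. ∠AQE = 44°  [△EQA]
2. ∠DQE = 44°  [A on ray QD]
3. ∠EDQ = 45°  [△EQD]
4. ∠ADE = 45°  [A on ray DQ]

∠ADE = 45°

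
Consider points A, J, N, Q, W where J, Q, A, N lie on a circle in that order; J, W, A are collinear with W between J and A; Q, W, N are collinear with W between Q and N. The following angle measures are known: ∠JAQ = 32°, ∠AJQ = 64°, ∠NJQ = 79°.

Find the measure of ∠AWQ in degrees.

1. ∠ANQ = 64°  [same arc QA]
2. ∠NAQ = 101°  [cyclic JQAN, opposite ∠J+∠A]
3. ∠AQN = 15°  [△QAN]
4. ∠AWQ = 133°  [△QWA]

∠AWQ = 133°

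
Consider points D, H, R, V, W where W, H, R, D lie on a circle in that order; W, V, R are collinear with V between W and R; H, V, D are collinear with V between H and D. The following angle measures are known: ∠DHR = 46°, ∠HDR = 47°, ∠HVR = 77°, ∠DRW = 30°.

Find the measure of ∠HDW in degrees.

∠HDW = 57°

1. ∠DWR = 46°  [same arc RD]
2. ∠DVW = 77°  [vertical angles at V]
3. ∠HDW = 57°  [△WVD]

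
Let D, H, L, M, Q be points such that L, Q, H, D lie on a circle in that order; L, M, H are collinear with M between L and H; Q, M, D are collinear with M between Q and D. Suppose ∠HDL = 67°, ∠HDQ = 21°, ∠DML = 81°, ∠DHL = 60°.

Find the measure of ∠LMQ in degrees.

∠LMQ = 99°

1. ∠HLQ = 21°  [same arc QH]
2. ∠DQL = 60°  [same arc LD]
3. ∠LMQ = 99°  [△LMQ]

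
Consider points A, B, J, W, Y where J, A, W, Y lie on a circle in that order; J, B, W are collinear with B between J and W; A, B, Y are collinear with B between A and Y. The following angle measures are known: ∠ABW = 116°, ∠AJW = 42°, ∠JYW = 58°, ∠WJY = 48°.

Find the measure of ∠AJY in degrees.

1. ∠JBY = 116°  [vertical angles at B]
2. ∠ABJ = 64°  [linear pair at B on JW]
3. ∠JAY = 74°  [△JBA]
4. ∠AYJ = 16°  [△JBY]
5. ∠AJY = 90°  [△JAY]

∠AJY = 90°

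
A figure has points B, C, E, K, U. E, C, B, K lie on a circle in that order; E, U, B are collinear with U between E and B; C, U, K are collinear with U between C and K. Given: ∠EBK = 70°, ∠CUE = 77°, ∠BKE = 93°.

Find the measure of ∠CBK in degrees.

∠CBK = 130°

1. ∠BEK = 17°  [△EBK]
2. ∠BUK = 77°  [vertical angles at U]
3. ∠BCK = 17°  [same arc BK]
4. ∠BKC = 33°  [△BUK]
5. ∠CBK = 130°  [△CBK]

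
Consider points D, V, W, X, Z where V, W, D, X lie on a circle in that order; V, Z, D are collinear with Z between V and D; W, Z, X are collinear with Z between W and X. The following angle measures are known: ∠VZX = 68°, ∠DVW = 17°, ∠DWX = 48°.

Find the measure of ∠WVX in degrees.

∠WVX = 65°

1. ∠DXW = 17°  [same arc WD]
2. ∠WDX = 115°  [△WDX]
3. ∠WVX = 65°  [cyclic VWDX, opposite ∠V+∠D]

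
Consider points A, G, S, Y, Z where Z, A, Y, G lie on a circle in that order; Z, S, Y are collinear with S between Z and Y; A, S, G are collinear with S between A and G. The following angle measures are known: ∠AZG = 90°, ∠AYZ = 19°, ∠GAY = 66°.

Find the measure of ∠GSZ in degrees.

1. ∠AGZ = 19°  [same arc ZA]
2. ∠GZY = 66°  [same arc YG]
3. ∠GSZ = 95°  [△ZSG]

∠GSZ = 95°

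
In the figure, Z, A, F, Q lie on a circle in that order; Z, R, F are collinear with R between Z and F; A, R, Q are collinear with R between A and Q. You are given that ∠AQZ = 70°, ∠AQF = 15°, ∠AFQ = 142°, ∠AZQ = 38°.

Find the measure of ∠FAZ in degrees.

1. ∠AFZ = 70°  [same arc ZA]
2. ∠AZF = 15°  [same arc AF]
3. ∠FAZ = 95°  [△ZAF]

∠FAZ = 95°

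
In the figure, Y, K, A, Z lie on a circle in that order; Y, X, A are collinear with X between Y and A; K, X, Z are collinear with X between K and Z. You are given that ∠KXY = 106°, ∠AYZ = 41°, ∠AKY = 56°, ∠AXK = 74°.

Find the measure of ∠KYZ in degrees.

∠KYZ = 100°

1. ∠AZY = 124°  [cyclic YKAZ, opposite ∠K+∠Z]
2. ∠YXZ = 74°  [vertical angles at X]
3. ∠YAZ = 15°  [△YAZ]
4. ∠KZY = 65°  [△YXZ]
5. ∠YKZ = 15°  [same arc YZ]
6. ∠KYZ = 100°  [△YKZ]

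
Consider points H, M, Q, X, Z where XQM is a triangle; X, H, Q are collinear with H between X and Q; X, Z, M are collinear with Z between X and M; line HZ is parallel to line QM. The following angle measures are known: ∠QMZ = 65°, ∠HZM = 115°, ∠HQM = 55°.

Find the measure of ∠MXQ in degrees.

1. ∠QMX = 65°  [Z on ray MX]
2. ∠MQX = 55°  [H on ray QX]
3. ∠MXQ = 60°  [△XQM]

∠MXQ = 60°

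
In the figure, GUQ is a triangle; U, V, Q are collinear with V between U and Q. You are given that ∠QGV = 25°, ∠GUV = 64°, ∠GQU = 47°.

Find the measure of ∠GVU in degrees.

∠GVU = 72°

1. ∠GQV = 47°  [V on ray QU]
2. ∠GVQ = 108°  [△GVQ]
3. ∠GVU = 72°  [linear pair at V on UQ]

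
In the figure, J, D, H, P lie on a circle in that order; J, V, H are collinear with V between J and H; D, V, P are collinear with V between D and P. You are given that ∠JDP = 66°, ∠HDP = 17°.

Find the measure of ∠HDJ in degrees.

1. ∠JHP = 66°  [same arc JP]
2. ∠HJP = 17°  [same arc HP]
3. ∠HPJ = 97°  [△JHP]
4. ∠HDJ = 83°  [cyclic JDHP, opposite ∠D+∠P]

∠HDJ = 83°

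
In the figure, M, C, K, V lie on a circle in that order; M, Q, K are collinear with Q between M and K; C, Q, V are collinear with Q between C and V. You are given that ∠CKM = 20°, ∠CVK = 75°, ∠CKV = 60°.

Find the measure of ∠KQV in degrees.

∠KQV = 65°

1. ∠CVM = 20°  [same arc MC]
2. ∠CMK = 75°  [same arc CK]
3. ∠CMV = 120°  [cyclic MCKV, opposite ∠M+∠K]
4. ∠MCV = 40°  [△MCV]
5. ∠CQM = 65°  [△MQC]
6. ∠KQV = 65°  [vertical angles at Q]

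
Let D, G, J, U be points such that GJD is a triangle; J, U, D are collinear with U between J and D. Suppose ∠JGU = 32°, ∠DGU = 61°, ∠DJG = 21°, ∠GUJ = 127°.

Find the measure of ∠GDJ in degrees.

∠GDJ = 66°

1. ∠DUG = 53°  [linear pair at U on JD]
2. ∠GDU = 66°  [△GUD]
3. ∠GDJ = 66°  [U on ray DJ]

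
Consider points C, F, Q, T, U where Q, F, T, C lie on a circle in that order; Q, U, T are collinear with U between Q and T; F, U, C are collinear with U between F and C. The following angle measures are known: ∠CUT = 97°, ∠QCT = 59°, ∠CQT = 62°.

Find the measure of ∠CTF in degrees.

∠CTF = 94°

1. ∠CTQ = 59°  [△QTC]
2. ∠CFT = 62°  [same arc TC]
3. ∠FCT = 24°  [△TUC]
4. ∠CTF = 94°  [△FTC]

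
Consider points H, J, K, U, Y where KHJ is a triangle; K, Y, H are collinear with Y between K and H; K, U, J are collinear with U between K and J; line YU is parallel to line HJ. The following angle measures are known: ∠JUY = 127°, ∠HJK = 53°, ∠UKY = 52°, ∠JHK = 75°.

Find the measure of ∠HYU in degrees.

1. ∠KUY = 53°  [linear pair at U on KJ]
2. ∠KYU = 75°  [△KYU]
3. ∠HYU = 105°  [linear pair at Y on KH]

∠HYU = 105°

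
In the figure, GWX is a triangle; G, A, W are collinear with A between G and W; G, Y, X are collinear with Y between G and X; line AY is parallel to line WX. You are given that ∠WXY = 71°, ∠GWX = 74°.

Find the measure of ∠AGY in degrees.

1. ∠GXW = 71°  [Y on ray XG]
2. ∠WGX = 35°  [△GWX]
3. ∠AGY = 35°  [A on GW, Y on GX]

∠AGY = 35°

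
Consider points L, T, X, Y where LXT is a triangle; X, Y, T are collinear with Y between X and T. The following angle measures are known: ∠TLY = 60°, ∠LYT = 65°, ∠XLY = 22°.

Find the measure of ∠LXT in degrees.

1. ∠LYX = 115°  [linear pair at Y on XT]
2. ∠LXY = 43°  [△LXY]
3. ∠LXT = 43°  [Y on ray XT]

∠LXT = 43°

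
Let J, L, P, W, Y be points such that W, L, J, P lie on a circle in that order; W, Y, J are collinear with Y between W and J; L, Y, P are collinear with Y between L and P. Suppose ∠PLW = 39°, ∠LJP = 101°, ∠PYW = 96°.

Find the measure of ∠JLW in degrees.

∠JLW = 61°

1. ∠PJW = 39°  [same arc WP]
2. ∠LWP = 79°  [cyclic WLJP, opposite ∠W+∠J]
3. ∠JYP = 84°  [linear pair at Y on WJ]
4. ∠JPL = 57°  [△JYP]
5. ∠LPW = 62°  [△WLP]
6. ∠JWL = 57°  [same arc LJ]
7. ∠LJW = 62°  [same arc WL]
8. ∠JLW = 61°  [△WLJ]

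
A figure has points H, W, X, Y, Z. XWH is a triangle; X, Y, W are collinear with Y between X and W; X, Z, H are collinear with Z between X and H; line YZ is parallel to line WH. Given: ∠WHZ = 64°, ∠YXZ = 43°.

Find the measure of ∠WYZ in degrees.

1. ∠WHX = 64°  [Z on ray HX]
2. ∠HXW = 43°  [Y on XW, Z on XH]
3. ∠HWX = 73°  [△XWH]
4. ∠XYZ = 73°  [YZ∥WH, corresponding at Y]
5. ∠WYZ = 107°  [linear pair at Y on XW]

∠WYZ = 107°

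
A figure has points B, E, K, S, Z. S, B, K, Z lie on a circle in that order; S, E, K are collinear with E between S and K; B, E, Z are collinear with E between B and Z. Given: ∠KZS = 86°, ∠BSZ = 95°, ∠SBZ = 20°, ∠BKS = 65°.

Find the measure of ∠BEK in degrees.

1. ∠KBS = 94°  [cyclic SBKZ, opposite ∠B+∠Z]
2. ∠BSK = 21°  [△SBK]
3. ∠BES = 139°  [△SEB]
4. ∠BEK = 41°  [linear pair at E on SK]

∠BEK = 41°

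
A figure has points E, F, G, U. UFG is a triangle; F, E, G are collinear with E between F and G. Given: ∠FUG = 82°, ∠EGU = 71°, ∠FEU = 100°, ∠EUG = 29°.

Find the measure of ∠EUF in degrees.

1. ∠FGU = 71°  [E on ray GF]
2. ∠GFU = 27°  [△UFG]
3. ∠EFU = 27°  [E on ray FG]
4. ∠EUF = 53°  [△UFE]

∠EUF = 53°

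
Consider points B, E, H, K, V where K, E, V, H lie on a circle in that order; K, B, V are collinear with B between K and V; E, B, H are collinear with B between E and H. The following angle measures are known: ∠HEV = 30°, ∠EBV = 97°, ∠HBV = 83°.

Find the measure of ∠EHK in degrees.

1. ∠HKV = 30°  [same arc VH]
2. ∠HBK = 97°  [vertical angles at B]
3. ∠EHK = 53°  [△KBH]

∠EHK = 53°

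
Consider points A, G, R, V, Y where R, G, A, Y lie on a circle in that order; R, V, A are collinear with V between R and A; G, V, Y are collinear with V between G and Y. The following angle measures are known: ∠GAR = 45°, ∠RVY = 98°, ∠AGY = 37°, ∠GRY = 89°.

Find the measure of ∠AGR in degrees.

1. ∠GYR = 45°  [same arc RG]
2. ∠AVG = 98°  [△GVA]
3. ∠RGY = 46°  [△RGY]
4. ∠GVR = 82°  [linear pair at V on RA]
5. ∠ARG = 52°  [△RVG]
6. ∠AGR = 83°  [△RGA]

∠AGR = 83°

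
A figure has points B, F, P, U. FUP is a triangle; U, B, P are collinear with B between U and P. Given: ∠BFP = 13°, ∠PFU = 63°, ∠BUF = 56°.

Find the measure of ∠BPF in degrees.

∠BPF = 61°

1. ∠FUP = 56°  [B on ray UP]
2. ∠FPU = 61°  [△FUP]
3. ∠BPF = 61°  [B on ray PU]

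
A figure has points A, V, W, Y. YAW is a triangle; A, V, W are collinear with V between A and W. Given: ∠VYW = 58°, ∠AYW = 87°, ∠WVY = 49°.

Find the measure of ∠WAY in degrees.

1. ∠VWY = 73°  [△YVW]
2. ∠AWY = 73°  [V on ray WA]
3. ∠WAY = 20°  [△YAW]

∠WAY = 20°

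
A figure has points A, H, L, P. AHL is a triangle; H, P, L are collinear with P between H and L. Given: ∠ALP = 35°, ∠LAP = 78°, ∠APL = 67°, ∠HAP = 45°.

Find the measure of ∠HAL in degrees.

1. ∠ALH = 35°  [P on ray LH]
2. ∠APH = 113°  [linear pair at P on HL]
3. ∠AHP = 22°  [△AHP]
4. ∠AHL = 22°  [P on ray HL]
5. ∠HAL = 123°  [△AHL]

∠HAL = 123°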